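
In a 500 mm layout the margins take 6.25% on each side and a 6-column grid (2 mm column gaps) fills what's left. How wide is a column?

71.25 mm

Margins: 6.25% × 500 = 31.25 mm each, so content = 500 − 62.5 = 437.5 mm.
Subtracting 5 column gaps of 2 leaves 427.5 for 6 columns, so c = 71.25 mm.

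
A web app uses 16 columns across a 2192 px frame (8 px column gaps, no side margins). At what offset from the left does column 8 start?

16c + 15·8 = 2192 → 16c = 2072 → c = 129.5 px.
Each column+gutter stride is 137.5 px; with no margin, 7 of them is 962.5 px.

962.5 px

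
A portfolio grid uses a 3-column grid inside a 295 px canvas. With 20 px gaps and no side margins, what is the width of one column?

Subtracting 2 gaps of 20 leaves 255 for 3 columns, so c = 85 px.

85 px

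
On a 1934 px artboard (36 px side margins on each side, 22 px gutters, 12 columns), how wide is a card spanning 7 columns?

1077 px

Inside the margins: 1934 − 72 = 1862 px.
12c + 11·22 = 1862 → 12c = 1620 → c = 135 px.
Span of 7: 7·135 + 6·22 = 945 + 132 = 1077 px.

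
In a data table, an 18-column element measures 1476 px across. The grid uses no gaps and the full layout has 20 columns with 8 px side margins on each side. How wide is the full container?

18c = 1476 → c = 82 px.
Container = 2·8 + 20·82 = 16 + 1640 = 1656 px.

1656 px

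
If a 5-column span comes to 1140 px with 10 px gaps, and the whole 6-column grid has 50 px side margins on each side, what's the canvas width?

1470 px

Subtracting 4 gaps of 10 leaves 1100 for 5 columns, so c = 220 px.
Total width: 2·50 + 6·220 + 5·10 = 1470 px.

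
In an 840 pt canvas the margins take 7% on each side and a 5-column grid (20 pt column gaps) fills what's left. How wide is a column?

128.48 pt

Margins: 7% × 840 = 58.8 pt each, so content = 840 − 117.6 = 722.4 pt.
5 columns + 4 column gaps: 5c + 4·20 = 722.4.
5c = 722.4 − 80 = 642.4, so c = 128.48 pt.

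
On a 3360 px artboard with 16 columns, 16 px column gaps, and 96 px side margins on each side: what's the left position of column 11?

2086 px

Take off 192 px of margins, leaving 3168 px.
16c + 15·16 = 3168 → 16c = 2928 → c = 183 px.
Column 11 starts at margin + 10·(column + gutter) = 96 + 10·199 = 2086 px.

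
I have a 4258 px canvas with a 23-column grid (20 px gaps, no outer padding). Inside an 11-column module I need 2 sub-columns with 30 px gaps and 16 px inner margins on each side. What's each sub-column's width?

4258 − 22·20 = 3818; ÷23 gives c = 166 px.
11-column span = 11·166 + 10·20 = 2026 px.
Inner content = 2026 − 2·16 = 1994 px.
Subtracting 1 gap of 30 leaves 1964 for 2 columns, so d = 982 px.

982 px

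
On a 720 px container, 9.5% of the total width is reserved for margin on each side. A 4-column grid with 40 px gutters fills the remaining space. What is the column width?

Margins: 9.5% × 720 = 68.4 px each, so content = 720 − 136.8 = 583.2 px.
4 columns + 3 gutters: 4c + 3·40 = 583.2.
4c = 583.2 − 120 = 463.2, so c = 115.8 px.

115.8 px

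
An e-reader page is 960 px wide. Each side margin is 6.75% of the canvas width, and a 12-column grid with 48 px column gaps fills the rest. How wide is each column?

Each margin = 6.75% of 960 = 64.8 px; content = 960 − 2·64.8 = 830.4 px.
12 columns + 11 column gaps: 12c + 11·48 = 830.4.
12c = 830.4 − 528 = 302.4, so c = 25.2 px.

25.2 px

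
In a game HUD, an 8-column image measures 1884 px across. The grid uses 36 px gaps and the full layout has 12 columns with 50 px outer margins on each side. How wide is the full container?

2944 px

8 columns + 7 gaps: 8c + 7·36 = 1884.
8c = 1884 − 252 = 1632, so c = 204 px.
Container = 2·50 + 12·204 + 11·36 = 100 + 2448 + 396 = 2944 px.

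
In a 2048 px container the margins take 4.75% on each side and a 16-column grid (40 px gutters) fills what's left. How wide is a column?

78.34 px

Each margin = 4.75% of 2048 = 97.28 px; content = 2048 − 2·97.28 = 1853.44 px.
16c + 15·40 = 1853.44 → 16c = 1253.44 → c = 78.34 px.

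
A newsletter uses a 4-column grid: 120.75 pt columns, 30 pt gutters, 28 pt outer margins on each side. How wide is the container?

629 pt

Container = 2·28 + 4·120.75 + 3·30 = 56 + 483 + 90 = 629 pt.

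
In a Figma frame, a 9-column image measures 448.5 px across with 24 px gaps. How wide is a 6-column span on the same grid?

Subtracting 8 gaps of 24 leaves 256.5 for 9 columns, so c = 28.5 px.
6-column span = 6·28.5 + 5·24 = 291 px.

291 px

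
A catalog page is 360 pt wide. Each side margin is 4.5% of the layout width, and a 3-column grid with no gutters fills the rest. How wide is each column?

Margins: 4.5% × 360 = 16.2 pt each, so content = 360 − 32.4 = 327.6 pt.
3c = 327.6 → c = 109.2 pt.

109.2 pt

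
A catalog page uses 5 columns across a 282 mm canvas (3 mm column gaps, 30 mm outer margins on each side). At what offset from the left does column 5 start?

Inside the margins: 282 − 60 = 222 mm.
5c + 4·3 = 222 → 5c = 210 → c = 42 mm.
Before column 5: the margin + 4 columns + 4 column gaps.
Offset = 30 + 4·(42 + 3) = 30 + 180 = 210 mm.

210 mm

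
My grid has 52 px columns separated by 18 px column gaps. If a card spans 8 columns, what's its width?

8 columns plus 7 column gaps: 416 + 126 = 542 px.

542 px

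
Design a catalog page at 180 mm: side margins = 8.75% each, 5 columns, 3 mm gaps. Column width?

27.3 mm

180 × (1 − 2·8.75%) = 180 × 82.5% = 148.5 mm for the columns.
5 columns + 4 gaps: 5c + 4·3 = 148.5.
5c = 148.5 − 12 = 136.5, so c = 27.3 mm.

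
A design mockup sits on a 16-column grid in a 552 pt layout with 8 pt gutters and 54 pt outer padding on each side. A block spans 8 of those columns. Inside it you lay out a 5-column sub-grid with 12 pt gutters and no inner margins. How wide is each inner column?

34 pt

Subtract both margins: 552 − 2·54 = 444 pt.
16 columns + 15 gutters: 16c + 15·8 = 444.
16c = 444 − 120 = 324, so c = 20.25 pt.
Span of 8: 8·20.25 + 7·8 = 162 + 56 = 218 pt.
5 columns + 4 gutters: 5d + 4·12 = 218.
5d = 218 − 48 = 170, so d = 34 pt.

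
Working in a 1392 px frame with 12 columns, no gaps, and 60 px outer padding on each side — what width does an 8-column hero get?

848 px

Take off 120 px of margins, leaving 1272 px.
With no gaps, each column is 1272/12 = 106 px.
8-column span = 8·106 = 848 px.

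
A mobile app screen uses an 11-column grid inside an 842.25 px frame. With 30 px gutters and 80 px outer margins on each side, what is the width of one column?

34.75 px

Inside the margins: 842.25 − 160 = 682.25 px.
Subtracting 10 gutters of 30 leaves 382.25 for 11 columns, so c = 34.75 px.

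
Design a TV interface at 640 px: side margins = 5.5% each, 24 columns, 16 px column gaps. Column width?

8.4 px

Each margin = 5.5% of 640 = 35.2 px; content = 640 − 2·35.2 = 569.6 px.
569.6 − 23·16 = 201.6; ÷24 gives c = 8.4 px.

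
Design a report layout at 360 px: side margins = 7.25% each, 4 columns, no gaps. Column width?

76.95 px

Each margin = 7.25% of 360 = 26.1 px; content = 360 − 2·26.1 = 307.8 px.
307.8 / 4 = 76.95 px per column.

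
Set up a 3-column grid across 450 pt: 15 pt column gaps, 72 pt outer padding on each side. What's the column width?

92 pt

Take off 144 pt of margins, leaving 306 pt.
3c + 2·15 = 306 → 3c = 276 → c = 92 pt.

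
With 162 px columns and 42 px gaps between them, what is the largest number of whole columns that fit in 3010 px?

k columns need k·162 + (k−1)·42 = k·204 − 42.
k·204 − 42 ≤ 3010 → k ≤ 3052 / 204 ≈ 14.96, so k = 14.

14 columns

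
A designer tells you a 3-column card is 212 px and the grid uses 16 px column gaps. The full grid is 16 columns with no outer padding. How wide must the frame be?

212 − 2·16 = 180; ÷3 gives c = 60 px.
Summing: 960 + 240 = 1200 px.

1200 px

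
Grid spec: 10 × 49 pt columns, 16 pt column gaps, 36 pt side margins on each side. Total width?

Total width: 2·36 + 10·49 + 9·16 = 706 pt.

706 pt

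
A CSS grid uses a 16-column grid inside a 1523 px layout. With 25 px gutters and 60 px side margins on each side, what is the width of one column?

64.25 px

Take off 120 px of margins, leaving 1403 px.
16c + 15·25 = 1403 → 16c = 1028 → c = 64.25 px.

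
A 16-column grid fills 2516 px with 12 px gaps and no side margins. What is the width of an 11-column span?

1726 px

2516 − 15·12 = 2336; ÷16 gives c = 146 px.
11-column span = 11·146 + 10·12 = 1726 px.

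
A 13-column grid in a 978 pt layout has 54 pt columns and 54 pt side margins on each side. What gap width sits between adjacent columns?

Subtract both margins: 978 − 2·54 = 870 pt.
13 columns take 13·54 = 702 pt; remaining 168 splits into 12 gaps.
g = 168 / 12 = 14 pt.

14 pt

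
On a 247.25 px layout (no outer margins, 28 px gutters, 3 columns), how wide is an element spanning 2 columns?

3 columns + 2 gutters: 3c + 2·28 = 247.25.
3c = 247.25 − 56 = 191.25, so c = 63.75 px.
2-column span = 2·63.75 + 1·28 = 155.5 px.

155.5 px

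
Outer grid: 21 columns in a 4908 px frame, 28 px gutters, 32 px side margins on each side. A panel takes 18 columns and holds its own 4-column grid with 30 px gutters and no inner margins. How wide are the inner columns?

1014.5 px

Take off 64 px of margins, leaving 4844 px.
Subtracting 20 gutters of 28 leaves 4284 for 21 columns, so c = 204 px.
18 columns plus 17 gutters: 3672 + 476 = 4148 px.
4 columns + 3 gutters: 4d + 3·30 = 4148.
4d = 4148 − 90 = 4058, so d = 1014.5 px.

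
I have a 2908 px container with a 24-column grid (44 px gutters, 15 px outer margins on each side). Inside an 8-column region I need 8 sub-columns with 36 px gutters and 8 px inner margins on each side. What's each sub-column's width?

Inside the margins: 2908 − 30 = 2878 px.
2878 − 23·44 = 1866; ÷24 gives c = 77.75 px.
Span of 8: 8·77.75 + 7·44 = 622 + 308 = 930 px.
Inner content = 930 − 2·8 = 914 px.
914 − 7·36 = 662; ÷8 gives d = 82.75 px.

82.75 px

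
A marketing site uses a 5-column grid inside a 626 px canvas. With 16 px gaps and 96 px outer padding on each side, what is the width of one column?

74 px

Inside the margins: 626 − 192 = 434 px.
5c + 4·16 = 434 → 5c = 370 → c = 74 px.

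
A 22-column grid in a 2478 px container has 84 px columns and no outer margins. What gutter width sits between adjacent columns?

30 px

22·84 + 21g = 2478 → 21g = 630 → g = 30 px.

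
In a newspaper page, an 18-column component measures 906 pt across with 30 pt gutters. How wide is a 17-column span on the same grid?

854 pt

906 − 17·30 = 396; ÷18 gives c = 22 pt.
Span of 17: 17·22 + 16·30 = 374 + 480 = 854 pt.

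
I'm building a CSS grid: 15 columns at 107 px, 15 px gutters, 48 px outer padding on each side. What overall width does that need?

1911 px

Total width: 2·48 + 15·107 + 14·15 = 1911 px.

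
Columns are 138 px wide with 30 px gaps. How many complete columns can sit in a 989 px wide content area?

6 columns: 6·138 + 5·30 = 978 px ≤ 989.
7 columns: 1146 px > 989. So 6.

6 columns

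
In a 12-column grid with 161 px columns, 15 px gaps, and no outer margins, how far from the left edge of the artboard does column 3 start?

Before column 3: 2 columns + 2 gaps.
Offset = 2·(161 + 15) = 2·176 = 352 px.

352 px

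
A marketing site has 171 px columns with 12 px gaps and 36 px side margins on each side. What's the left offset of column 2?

219 px

Before column 2: the margin + 1 column + 1 gap.
Offset = 36 + 1·(171 + 12) = 36 + 183 = 219 px.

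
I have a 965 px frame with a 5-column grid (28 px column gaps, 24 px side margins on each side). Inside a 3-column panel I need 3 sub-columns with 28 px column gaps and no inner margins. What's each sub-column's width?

161 px

Subtract both margins: 965 − 2·24 = 917 px.
5 columns + 4 column gaps: 5c + 4·28 = 917.
5c = 917 − 112 = 805, so c = 161 px.
3-column span = 3·161 + 2·28 = 539 px.
3d + 2·28 = 539 → 3d = 483 → d = 161 px.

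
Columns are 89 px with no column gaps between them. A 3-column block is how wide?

267 px

With no column gaps, 3 columns span 3·89 = 267 px.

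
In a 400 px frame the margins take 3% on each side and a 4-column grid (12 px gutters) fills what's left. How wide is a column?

85 px

Each margin = 3% of 400 = 12 px; content = 400 − 2·12 = 376 px.
4 columns + 3 gutters: 4c + 3·12 = 376.
4c = 376 − 36 = 340, so c = 85 px.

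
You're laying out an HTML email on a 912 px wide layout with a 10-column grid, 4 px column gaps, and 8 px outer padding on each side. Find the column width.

Subtract both margins: 912 − 2·8 = 896 px.
Subtracting 9 column gaps of 4 leaves 860 for 10 columns, so c = 86 px.

86 px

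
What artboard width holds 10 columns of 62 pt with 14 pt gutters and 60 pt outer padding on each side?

Adding margins, columns and gutters: 120 + 620 + 126 = 866 pt.

866 pt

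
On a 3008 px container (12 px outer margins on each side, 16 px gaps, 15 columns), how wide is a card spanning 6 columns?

1184 px

Take off 24 px of margins, leaving 2984 px.
Subtracting 14 gaps of 16 leaves 2760 for 15 columns, so c = 184 px.
6 columns plus 5 gaps: 1104 + 80 = 1184 px.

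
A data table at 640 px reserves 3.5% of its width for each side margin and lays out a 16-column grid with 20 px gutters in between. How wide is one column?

18.45 px

Each margin = 3.5% of 640 = 22.4 px; content = 640 − 2·22.4 = 595.2 px.
Subtracting 15 gutters of 20 leaves 295.2 for 16 columns, so c = 18.45 px.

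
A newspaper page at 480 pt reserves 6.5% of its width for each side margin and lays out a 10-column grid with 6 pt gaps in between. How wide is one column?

36.36 pt

Margins: 6.5% × 480 = 31.2 pt each, so content = 480 − 62.4 = 417.6 pt.
10c + 9·6 = 417.6 → 10c = 363.6 → c = 36.36 pt.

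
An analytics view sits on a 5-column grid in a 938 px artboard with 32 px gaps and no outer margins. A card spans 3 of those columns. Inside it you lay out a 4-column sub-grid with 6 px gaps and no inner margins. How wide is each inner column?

938 − 4·32 = 810; ÷5 gives c = 162 px.
3 columns plus 2 gaps: 486 + 64 = 550 px.
4d + 3·6 = 550 → 4d = 532 → d = 133 px.

133 px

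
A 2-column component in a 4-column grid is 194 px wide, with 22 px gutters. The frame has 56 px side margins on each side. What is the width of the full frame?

194 − 1·22 = 172; ÷2 gives c = 86 px.
Total width: 2·56 + 4·86 + 3·22 = 522 px.

522 px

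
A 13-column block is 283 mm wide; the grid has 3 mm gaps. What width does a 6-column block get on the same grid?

129 mm

Subtracting 12 gaps of 3 leaves 247 for 13 columns, so c = 19 mm.
6-column span = 6·19 + 5·3 = 129 mm.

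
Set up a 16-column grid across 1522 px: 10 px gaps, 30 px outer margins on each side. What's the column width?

Content width = 1522 − 2·30 = 1462 px.
1462 − 15·10 = 1312; ÷16 gives c = 82 px.

82 px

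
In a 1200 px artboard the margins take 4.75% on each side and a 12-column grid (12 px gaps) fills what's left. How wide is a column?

1200 × (1 − 2·4.75%) = 1200 × 90.5% = 1086 px for the columns.
12c + 11·12 = 1086 → 12c = 954 → c = 79.5 px.

79.5 px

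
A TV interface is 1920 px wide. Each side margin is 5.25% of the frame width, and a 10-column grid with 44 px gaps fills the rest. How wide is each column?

132.24 px

Margins: 5.25% × 1920 = 100.8 px each, so content = 1920 − 201.6 = 1718.4 px.
Subtracting 9 gaps of 44 leaves 1322.4 for 10 columns, so c = 132.24 px.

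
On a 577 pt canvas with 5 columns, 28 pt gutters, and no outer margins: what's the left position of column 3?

242 pt

5c + 4·28 = 577 → 5c = 465 → c = 93 pt.
Before column 3: 2 columns + 2 gutters.
Offset = 2·(93 + 28) = 2·121 = 242 pt.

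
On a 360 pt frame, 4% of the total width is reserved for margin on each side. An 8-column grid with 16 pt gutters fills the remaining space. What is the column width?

Margins: 4% × 360 = 14.4 pt each, so content = 360 − 28.8 = 331.2 pt.
331.2 − 7·16 = 219.2; ÷8 gives c = 27.4 pt.

27.4 pt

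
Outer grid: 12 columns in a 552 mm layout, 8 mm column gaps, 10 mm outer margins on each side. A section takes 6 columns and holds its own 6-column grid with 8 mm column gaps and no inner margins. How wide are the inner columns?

Outer content = 552 − 2·10 = 532 mm.
Subtracting 11 column gaps of 8 leaves 444 for 12 columns, so c = 37 mm.
6-column span = 6·37 + 5·8 = 262 mm.
262 − 5·8 = 222; ÷6 gives d = 37 mm.

37 mm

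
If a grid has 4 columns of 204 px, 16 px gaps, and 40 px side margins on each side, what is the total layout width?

944 px

Adding margins, columns and gutters: 80 + 816 + 48 = 944 px.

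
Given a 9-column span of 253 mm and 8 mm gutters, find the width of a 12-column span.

9 columns + 8 gutters: 9c + 8·8 = 253.
9c = 253 − 64 = 189, so c = 21 mm.
12 columns plus 11 gutters: 252 + 88 = 340 mm.

340 mm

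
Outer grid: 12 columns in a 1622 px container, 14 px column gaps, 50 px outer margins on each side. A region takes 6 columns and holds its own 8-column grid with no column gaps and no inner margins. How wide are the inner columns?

94.25 px

Outer content = 1622 − 2·50 = 1522 px.
Subtracting 11 column gaps of 14 leaves 1368 for 12 columns, so c = 114 px.
Span of 6: 6·114 + 5·14 = 684 + 70 = 754 px.
754 / 8 = 94.25 px per column.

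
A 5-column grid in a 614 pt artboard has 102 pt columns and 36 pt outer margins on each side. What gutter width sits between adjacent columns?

8 pt

Take off 72 pt of margins, leaving 542 pt.
5·102 + 4g = 542 → 4g = 32 → g = 8 pt.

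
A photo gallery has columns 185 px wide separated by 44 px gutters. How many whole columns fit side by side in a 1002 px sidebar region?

4 columns

4 columns: 4·185 + 3·44 = 872 px ≤ 1002.
5 columns: 1101 px > 1002. So 4.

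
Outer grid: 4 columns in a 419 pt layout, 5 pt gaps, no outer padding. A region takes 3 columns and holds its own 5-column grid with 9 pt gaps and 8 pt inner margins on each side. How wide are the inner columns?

4 columns + 3 gaps: 4c + 3·5 = 419.
4c = 419 − 15 = 404, so c = 101 pt.
3-column span = 3·101 + 2·5 = 313 pt.
Inner content = 313 − 2·8 = 297 pt.
297 − 4·9 = 261; ÷5 gives d = 52.2 pt.

52.2 pt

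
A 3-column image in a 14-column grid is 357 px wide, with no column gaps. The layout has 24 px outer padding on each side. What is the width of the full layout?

3c = 357 → c = 119 px.
Total width: 2·24 + 14·119 = 1714 px.

1714 px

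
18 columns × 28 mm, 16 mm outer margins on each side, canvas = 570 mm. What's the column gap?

2 mm

Take off 32 mm of margins, leaving 538 mm.
18 columns take 18·28 = 504 mm; remaining 34 splits into 17 column gaps.
g = 34 / 17 = 2 mm.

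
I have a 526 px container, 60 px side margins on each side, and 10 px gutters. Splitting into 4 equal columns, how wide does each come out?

Subtract both margins: 526 − 2·60 = 406 px.
4c + 3·10 = 406 → 4c = 376 → c = 94 px.

94 px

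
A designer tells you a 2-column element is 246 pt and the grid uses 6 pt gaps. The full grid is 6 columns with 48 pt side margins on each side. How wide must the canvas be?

846 pt

Subtracting 1 gap of 6 leaves 240 for 2 columns, so c = 120 pt.
Total width: 2·48 + 6·120 + 5·6 = 846 pt.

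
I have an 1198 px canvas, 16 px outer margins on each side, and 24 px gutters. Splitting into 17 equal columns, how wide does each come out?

Take off 32 px of margins, leaving 1166 px.
17c + 16·24 = 1166 → 17c = 782 → c = 46 px.

46 px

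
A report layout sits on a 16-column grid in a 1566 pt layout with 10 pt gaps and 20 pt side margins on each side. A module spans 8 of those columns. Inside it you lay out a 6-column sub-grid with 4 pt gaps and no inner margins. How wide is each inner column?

Take off 40 pt of margins, leaving 1526 pt.
16c + 15·10 = 1526 → 16c = 1376 → c = 86 pt.
8 columns plus 7 gaps: 688 + 70 = 758 pt.
758 − 5·4 = 738; ÷6 gives d = 123 pt.

123 pt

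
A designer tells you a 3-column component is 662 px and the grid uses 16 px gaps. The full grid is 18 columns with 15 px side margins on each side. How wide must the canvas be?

4082 px

3c + 2·16 = 662 → 3c = 630 → c = 210 px.
Total width: 2·15 + 18·210 + 17·16 = 4082 px.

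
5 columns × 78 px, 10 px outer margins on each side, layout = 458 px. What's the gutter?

Content width = 458 − 2·10 = 438 px.
5·78 + 4g = 438 → 4g = 48 → g = 12 px.

12 px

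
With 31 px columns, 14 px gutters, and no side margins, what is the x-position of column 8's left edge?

Each column+gutter stride is 45 px; with no margin, 7 of them is 315 px.

315 px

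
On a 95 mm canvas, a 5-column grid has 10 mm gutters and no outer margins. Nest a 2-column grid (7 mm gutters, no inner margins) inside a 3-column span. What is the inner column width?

Subtracting 4 gutters of 10 leaves 55 for 5 columns, so c = 11 mm.
3-column span = 3·11 + 2·10 = 53 mm.
2 columns + 1 gutter: 2d + 1·7 = 53.
2d = 53 − 7 = 46, so d = 23 mm.

23 mm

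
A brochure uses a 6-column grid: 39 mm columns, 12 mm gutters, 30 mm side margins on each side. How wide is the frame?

354 mm

Adding margins, columns and gutters: 60 + 234 + 60 = 354 mm.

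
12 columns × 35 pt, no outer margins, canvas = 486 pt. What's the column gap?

12 columns take 12·35 = 420 pt; remaining 66 splits into 11 column gaps.
g = 66 / 11 = 6 pt.

6 pt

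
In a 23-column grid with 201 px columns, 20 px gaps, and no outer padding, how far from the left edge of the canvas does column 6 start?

1105 px

Each column+gutter stride is 221 px; with no margin, 5 of them is 1105 px.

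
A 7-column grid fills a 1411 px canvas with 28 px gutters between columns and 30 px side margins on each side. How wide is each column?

169 px

Subtract both margins: 1411 − 2·30 = 1351 px.
7 columns + 6 gutters: 7c + 6·28 = 1351.
7c = 1351 − 168 = 1183, so c = 169 px.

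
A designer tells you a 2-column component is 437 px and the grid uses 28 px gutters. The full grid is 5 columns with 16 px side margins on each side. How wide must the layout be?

1166.5 px

Subtracting 1 gutter of 28 leaves 409 for 2 columns, so c = 204.5 px.
Total width: 2·16 + 5·204.5 + 4·28 = 1166.5 px.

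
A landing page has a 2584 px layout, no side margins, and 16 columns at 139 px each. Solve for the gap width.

16·139 + 15g = 2584 → 15g = 360 → g = 24 px.

24 px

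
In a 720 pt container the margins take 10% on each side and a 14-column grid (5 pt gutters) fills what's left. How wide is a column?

36.5 pt

Each margin = 10% of 720 = 72 pt; content = 720 − 2·72 = 576 pt.
576 − 13·5 = 511; ÷14 gives c = 36.5 pt.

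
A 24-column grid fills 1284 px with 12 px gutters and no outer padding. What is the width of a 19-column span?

1014 px

24 columns + 23 gutters: 24c + 23·12 = 1284.
24c = 1284 − 276 = 1008, so c = 42 px.
19-column span = 19·42 + 18·12 = 1014 px.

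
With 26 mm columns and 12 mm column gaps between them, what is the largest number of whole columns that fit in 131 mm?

3 columns

k columns need k·26 + (k−1)·12 = k·38 − 12.
k·38 − 12 ≤ 131 → k ≤ 143 / 38 ≈ 3.76, so k = 3.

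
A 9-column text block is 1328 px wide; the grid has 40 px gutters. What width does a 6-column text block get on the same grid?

872 px

9c + 8·40 = 1328 → 9c = 1008 → c = 112 px.
6 columns plus 5 gutters: 672 + 200 = 872 px.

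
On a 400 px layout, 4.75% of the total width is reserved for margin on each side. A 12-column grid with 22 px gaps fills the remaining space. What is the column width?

10 px

Margins: 4.75% × 400 = 19 px each, so content = 400 − 38 = 362 px.
12 columns + 11 gaps: 12c + 11·22 = 362.
12c = 362 − 242 = 120, so c = 10 px.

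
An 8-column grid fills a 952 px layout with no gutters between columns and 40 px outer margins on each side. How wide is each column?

109 px

Subtract both margins: 952 − 2·40 = 872 px.
With no gutters, each column is 872/8 = 109 px.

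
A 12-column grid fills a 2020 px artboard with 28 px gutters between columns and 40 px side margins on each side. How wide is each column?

136 px

Content width = 2020 − 2·40 = 1940 px.
12 columns + 11 gutters: 12c + 11·28 = 1940.
12c = 1940 − 308 = 1632, so c = 136 px.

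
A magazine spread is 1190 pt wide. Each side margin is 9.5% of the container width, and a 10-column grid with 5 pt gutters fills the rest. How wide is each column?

Margins: 9.5% × 1190 = 113.05 pt each, so content = 1190 − 226.1 = 963.9 pt.
Subtracting 9 gutters of 5 leaves 918.9 for 10 columns, so c = 91.89 pt.

91.89 pt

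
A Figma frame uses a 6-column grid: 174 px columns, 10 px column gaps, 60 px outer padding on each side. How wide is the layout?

Total width: 2·60 + 6·174 + 5·10 = 1214 px.

1214 px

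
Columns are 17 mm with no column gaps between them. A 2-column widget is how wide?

With no column gaps, 2 columns span 2·17 = 34 mm.

34 mm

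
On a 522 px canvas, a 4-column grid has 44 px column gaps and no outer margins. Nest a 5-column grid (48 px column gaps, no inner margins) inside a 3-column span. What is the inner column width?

37.7 px

Subtracting 3 column gaps of 44 leaves 390 for 4 columns, so c = 97.5 px.
3-column span = 3·97.5 + 2·44 = 380.5 px.
380.5 − 4·48 = 188.5; ÷5 gives d = 37.7 px.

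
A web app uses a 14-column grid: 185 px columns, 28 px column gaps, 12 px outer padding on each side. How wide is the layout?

2978 px

Layout = 2·12 + 14·185 + 13·28 = 24 + 2590 + 364 = 2978 px.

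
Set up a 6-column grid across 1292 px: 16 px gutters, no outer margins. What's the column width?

202 px

Subtracting 5 gutters of 16 leaves 1212 for 6 columns, so c = 202 px.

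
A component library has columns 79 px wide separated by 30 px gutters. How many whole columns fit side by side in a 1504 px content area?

k columns need k·79 + (k−1)·30 = k·109 − 30.
k·109 − 30 ≤ 1504 → k ≤ 1534 / 109 ≈ 14.07, so k = 14.

14 columns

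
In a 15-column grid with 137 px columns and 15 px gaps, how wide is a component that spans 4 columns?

4 columns plus 3 gaps: 548 + 45 = 593 px.

593 px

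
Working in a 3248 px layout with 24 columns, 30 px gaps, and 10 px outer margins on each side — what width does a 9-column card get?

Content width = 3248 − 2·10 = 3228 px.
24c + 23·30 = 3228 → 24c = 2538 → c = 105.75 px.
Span of 9: 9·105.75 + 8·30 = 951.75 + 240 = 1191.75 px.

1191.75 px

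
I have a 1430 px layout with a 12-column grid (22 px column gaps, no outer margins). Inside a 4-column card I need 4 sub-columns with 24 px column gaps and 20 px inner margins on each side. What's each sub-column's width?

87.5 px

Subtracting 11 column gaps of 22 leaves 1188 for 12 columns, so c = 99 px.
Span of 4: 4·99 + 3·22 = 396 + 66 = 462 px.
Inner content = 462 − 2·20 = 422 px.
Subtracting 3 column gaps of 24 leaves 350 for 4 columns, so d = 87.5 px.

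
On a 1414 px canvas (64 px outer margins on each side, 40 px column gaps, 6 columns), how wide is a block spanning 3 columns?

623 px

Inside the margins: 1414 − 128 = 1286 px.
Subtracting 5 column gaps of 40 leaves 1086 for 6 columns, so c = 181 px.
Span of 3: 3·181 + 2·40 = 543 + 80 = 623 px.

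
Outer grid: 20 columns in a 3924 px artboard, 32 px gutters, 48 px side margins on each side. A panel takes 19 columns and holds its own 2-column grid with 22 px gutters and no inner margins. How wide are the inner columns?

Outer content = 3924 − 2·48 = 3828 px.
20 columns + 19 gutters: 20c + 19·32 = 3828.
20c = 3828 − 608 = 3220, so c = 161 px.
19 columns plus 18 gutters: 3059 + 576 = 3635 px.
3635 − 1·22 = 3613; ÷2 gives d = 1806.5 px.

1806.5 px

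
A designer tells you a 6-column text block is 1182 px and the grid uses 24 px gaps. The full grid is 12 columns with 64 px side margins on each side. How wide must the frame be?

6 columns + 5 gaps: 6c + 5·24 = 1182.
6c = 1182 − 120 = 1062, so c = 177 px.
Total width: 2·64 + 12·177 + 11·24 = 2516 px.

2516 px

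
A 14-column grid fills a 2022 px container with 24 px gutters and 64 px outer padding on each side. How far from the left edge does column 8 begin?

Content = 2022 − 2·64 = 1894 px.
14c + 13·24 = 1894 → 14c = 1582 → c = 113 px.
Before column 8: the margin + 7 columns + 7 gutters.
Offset = 64 + 7·(113 + 24) = 64 + 959 = 1023 px.

1023 px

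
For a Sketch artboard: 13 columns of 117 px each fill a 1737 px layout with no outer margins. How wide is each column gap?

13·117 + 12g = 1737 → 12g = 216 → g = 18 px.

18 px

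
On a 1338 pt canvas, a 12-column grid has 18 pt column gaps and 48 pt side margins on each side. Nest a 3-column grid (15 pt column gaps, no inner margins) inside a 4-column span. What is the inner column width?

Take off 96 pt of margins, leaving 1242 pt.
Subtracting 11 column gaps of 18 leaves 1044 for 12 columns, so c = 87 pt.
Span of 4: 4·87 + 3·18 = 348 + 54 = 402 pt.
3d + 2·15 = 402 → 3d = 372 → d = 124 pt.

124 pt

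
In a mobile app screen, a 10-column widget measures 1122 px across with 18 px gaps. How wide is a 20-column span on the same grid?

10c + 9·18 = 1122 → 10c = 960 → c = 96 px.
20-column span = 20·96 + 19·18 = 2262 px.

2262 px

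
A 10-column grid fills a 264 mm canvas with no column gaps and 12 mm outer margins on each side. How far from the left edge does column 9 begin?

Inside the margins: 264 − 24 = 240 mm.
10c = 240 → c = 24 mm.
Each column+gutter stride is 24 mm; 8 of them past the 12 mm margin is 12 + 192 = 204 mm.

204 mm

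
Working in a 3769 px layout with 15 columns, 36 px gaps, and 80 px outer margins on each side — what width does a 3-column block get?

Inside the margins: 3769 − 160 = 3609 px.
3609 − 14·36 = 3105; ÷15 gives c = 207 px.
3 columns plus 2 gaps: 621 + 72 = 693 px.

693 px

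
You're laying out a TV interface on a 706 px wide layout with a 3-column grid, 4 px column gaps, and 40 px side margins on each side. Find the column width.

206 px

Inside the margins: 706 − 80 = 626 px.
626 − 2·4 = 618; ÷3 gives c = 206 px.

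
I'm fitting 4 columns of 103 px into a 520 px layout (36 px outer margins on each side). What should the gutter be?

Take off 72 px of margins, leaving 448 px.
Columns use 412 px, leaving 36 px across 3 gutters = 12 px each.

12 px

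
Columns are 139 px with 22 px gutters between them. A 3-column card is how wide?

Span of 3: 3·139 + 2·22 = 417 + 44 = 461 px.

461 px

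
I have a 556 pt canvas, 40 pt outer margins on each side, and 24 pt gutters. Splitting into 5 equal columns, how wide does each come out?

Subtract both margins: 556 − 2·40 = 476 pt.
476 − 4·24 = 380; ÷5 gives c = 76 pt.

76 pt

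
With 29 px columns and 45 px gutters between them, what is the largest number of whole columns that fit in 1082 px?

15 columns

15 columns: 15·29 + 14·45 = 1065 px ≤ 1082.
16 columns: 1139 px > 1082. So 15.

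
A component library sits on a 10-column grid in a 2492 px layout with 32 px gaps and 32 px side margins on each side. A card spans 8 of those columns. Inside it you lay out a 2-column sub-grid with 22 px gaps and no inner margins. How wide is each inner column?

Inside the margins: 2492 − 64 = 2428 px.
Subtracting 9 gaps of 32 leaves 2140 for 10 columns, so c = 214 px.
8 columns plus 7 gaps: 1712 + 224 = 1936 px.
2d + 1·22 = 1936 → 2d = 1914 → d = 957 px.

957 px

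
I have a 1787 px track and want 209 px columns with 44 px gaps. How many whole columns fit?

7 columns

7 columns: 7·209 + 6·44 = 1727 px ≤ 1787.
8 columns: 1980 px > 1787. So 7.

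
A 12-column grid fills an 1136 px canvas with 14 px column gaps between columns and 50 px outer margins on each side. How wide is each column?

73.5 px

Take off 100 px of margins, leaving 1036 px.
12c + 11·14 = 1036 → 12c = 882 → c = 73.5 px.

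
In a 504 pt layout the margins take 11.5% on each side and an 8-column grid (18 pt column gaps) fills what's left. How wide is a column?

32.76 pt

504 × (1 − 2·11.5%) = 504 × 77% = 388.08 pt for the columns.
8c + 7·18 = 388.08 → 8c = 262.08 → c = 32.76 pt.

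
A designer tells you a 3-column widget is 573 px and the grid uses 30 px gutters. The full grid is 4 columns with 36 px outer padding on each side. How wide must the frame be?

573 − 2·30 = 513; ÷3 gives c = 171 px.
Adding margins, columns and gutters: 72 + 684 + 90 = 846 px.

846 px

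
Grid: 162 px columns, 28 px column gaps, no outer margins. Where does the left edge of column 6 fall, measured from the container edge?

950 px

No margin, so column 6 starts at 5·(column + gutter) = 5·190 = 950 px.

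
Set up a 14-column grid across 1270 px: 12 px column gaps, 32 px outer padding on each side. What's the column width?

Content width = 1270 − 2·32 = 1206 px.
1206 − 13·12 = 1050; ÷14 gives c = 75 px.

75 px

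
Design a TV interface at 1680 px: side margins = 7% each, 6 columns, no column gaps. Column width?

240.8 px

Each margin = 7% of 1680 = 117.6 px; content = 1680 − 2·117.6 = 1444.8 px.
With no column gaps, each column is 1444.8/6 = 240.8 px.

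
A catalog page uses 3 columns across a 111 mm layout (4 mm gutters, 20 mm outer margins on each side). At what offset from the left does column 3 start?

Take off 40 mm of margins, leaving 71 mm.
Subtracting 2 gutters of 4 leaves 63 for 3 columns, so c = 21 mm.
Column 3 starts at margin + 2·(column + gutter) = 20 + 2·25 = 70 mm.

70 mm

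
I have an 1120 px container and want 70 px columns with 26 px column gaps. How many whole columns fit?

11 columns

Each extra column adds 70 + 26 = 96 px.
(1120 + 26) / 96 = 11.94, so 11 columns fit.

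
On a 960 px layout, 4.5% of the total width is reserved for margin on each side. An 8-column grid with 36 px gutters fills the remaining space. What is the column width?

77.7 px

Each margin = 4.5% of 960 = 43.2 px; content = 960 − 2·43.2 = 873.6 px.
8c + 7·36 = 873.6 → 8c = 621.6 → c = 77.7 px.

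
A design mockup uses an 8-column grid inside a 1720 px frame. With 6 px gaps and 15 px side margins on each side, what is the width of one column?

206 px

Take off 30 px of margins, leaving 1690 px.
1690 − 7·6 = 1648; ÷8 gives c = 206 px.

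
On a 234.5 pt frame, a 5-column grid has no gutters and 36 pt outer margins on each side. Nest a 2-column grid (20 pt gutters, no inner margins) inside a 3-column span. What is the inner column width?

38.75 pt

Take off 72 pt of margins, leaving 162.5 pt.
162.5 / 5 = 32.5 pt per column.
3-column span = 3·32.5 = 97.5 pt.
97.5 − 1·20 = 77.5; ÷2 gives d = 38.75 pt.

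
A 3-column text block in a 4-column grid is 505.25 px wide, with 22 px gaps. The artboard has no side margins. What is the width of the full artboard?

3 columns + 2 gaps: 3c + 2·22 = 505.25.
3c = 505.25 − 44 = 461.25, so c = 153.75 px.
Total width: 4·153.75 + 3·22 = 681 px.

681 px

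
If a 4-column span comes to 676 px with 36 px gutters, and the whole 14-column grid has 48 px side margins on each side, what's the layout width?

4 columns + 3 gutters: 4c + 3·36 = 676.
4c = 676 − 108 = 568, so c = 142 px.
Adding margins, columns and gutters: 96 + 1988 + 468 = 2552 px.

2552 px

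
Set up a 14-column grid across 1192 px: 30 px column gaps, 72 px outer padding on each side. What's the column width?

47 px

Inside the margins: 1192 − 144 = 1048 px.
1048 − 13·30 = 658; ÷14 gives c = 47 px.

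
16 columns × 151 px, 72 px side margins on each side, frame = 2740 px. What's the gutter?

12 px

Content width = 2740 − 2·72 = 2596 px.
16 columns take 16·151 = 2416 px; remaining 180 splits into 15 gutters.
g = 180 / 15 = 12 px.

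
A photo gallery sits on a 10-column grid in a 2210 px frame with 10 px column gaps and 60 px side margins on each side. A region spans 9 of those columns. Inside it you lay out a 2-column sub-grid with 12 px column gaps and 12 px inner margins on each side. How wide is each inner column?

922 px

Take off 120 px of margins, leaving 2090 px.
Subtracting 9 column gaps of 10 leaves 2000 for 10 columns, so c = 200 px.
Span of 9: 9·200 + 8·10 = 1800 + 80 = 1880 px.
Inner content = 1880 − 2·12 = 1856 px.
Subtracting 1 column gap of 12 leaves 1844 for 2 columns, so d = 922 px.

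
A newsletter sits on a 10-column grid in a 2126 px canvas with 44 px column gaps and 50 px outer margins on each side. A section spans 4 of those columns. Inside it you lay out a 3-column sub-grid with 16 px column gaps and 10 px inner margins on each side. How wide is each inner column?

Subtract both margins: 2126 − 2·50 = 2026 px.
10c + 9·44 = 2026 → 10c = 1630 → c = 163 px.
4 columns plus 3 column gaps: 652 + 132 = 784 px.
Inner content = 784 − 2·10 = 764 px.
764 − 2·16 = 732; ÷3 gives d = 244 px.

244 px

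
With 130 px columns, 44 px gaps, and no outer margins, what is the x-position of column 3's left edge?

348 px

Before column 3: 2 columns + 2 gaps.
Offset = 2·(130 + 44) = 2·174 = 348 px.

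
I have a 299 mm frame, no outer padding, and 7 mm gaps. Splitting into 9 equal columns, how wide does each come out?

27 mm

9c + 8·7 = 299 → 9c = 243 → c = 27 mm.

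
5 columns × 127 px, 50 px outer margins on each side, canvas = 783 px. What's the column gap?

12 px

Content width = 783 − 2·50 = 683 px.
5 columns take 5·127 = 635 px; remaining 48 splits into 4 column gaps.
g = 48 / 4 = 12 px.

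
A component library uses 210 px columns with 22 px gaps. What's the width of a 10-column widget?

10-column span = 10·210 + 9·22 = 2298 px.

2298 px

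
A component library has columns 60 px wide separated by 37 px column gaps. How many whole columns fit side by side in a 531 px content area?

5 columns

k columns need k·60 + (k−1)·37 = k·97 − 37.
k·97 − 37 ≤ 531 → k ≤ 568 / 97 ≈ 5.86, so k = 5.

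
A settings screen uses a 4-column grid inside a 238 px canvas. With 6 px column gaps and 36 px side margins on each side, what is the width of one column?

37 px

Subtract both margins: 238 − 2·36 = 166 px.
Subtracting 3 column gaps of 6 leaves 148 for 4 columns, so c = 37 px.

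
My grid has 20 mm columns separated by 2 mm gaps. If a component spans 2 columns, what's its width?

42 mm

Span of 2: 2·20 + 1·2 = 40 + 2 = 42 mm.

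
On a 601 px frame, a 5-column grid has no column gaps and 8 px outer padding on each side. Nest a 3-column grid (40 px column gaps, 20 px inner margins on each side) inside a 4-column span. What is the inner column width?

116 px

Subtract both margins: 601 − 2·8 = 585 px.
5c = 585 → c = 117 px.
4-column span = 4·117 = 468 px.
Inner content = 468 − 2·20 = 428 px.
Subtracting 2 column gaps of 40 leaves 348 for 3 columns, so d = 116 px.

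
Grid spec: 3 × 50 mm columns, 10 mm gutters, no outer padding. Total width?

170 mm

Total width: 3·50 + 2·10 = 170 mm.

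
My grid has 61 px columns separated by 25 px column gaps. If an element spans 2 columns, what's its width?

Span of 2: 2·61 + 1·25 = 122 + 25 = 147 px.

147 px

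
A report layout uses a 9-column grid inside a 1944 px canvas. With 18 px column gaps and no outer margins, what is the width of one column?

200 px

9c + 8·18 = 1944 → 9c = 1800 → c = 200 px.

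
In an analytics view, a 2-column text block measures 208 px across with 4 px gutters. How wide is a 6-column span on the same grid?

Subtracting 1 gutter of 4 leaves 204 for 2 columns, so c = 102 px.
6 columns plus 5 gutters: 612 + 20 = 632 px.

632 px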